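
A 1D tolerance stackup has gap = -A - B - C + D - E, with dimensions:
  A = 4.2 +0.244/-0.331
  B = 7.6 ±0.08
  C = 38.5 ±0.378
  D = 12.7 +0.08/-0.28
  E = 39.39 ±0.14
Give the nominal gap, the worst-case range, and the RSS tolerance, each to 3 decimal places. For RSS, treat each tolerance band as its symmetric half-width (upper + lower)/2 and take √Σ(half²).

Stack each dimension's contribution:
  -A: nom -4.200 → Σnom=-4.200; wc +0.331/-0.244 → slack +0.331/-0.244; half-tol=0.287, Σhalf²=0.082656
  -B: nom -7.600 → Σnom=-11.800; wc +0.080/-0.080 → slack +0.411/-0.324; half-tol=0.080, Σhalf²=0.089056
  -C: nom -38.500 → Σnom=-50.300; wc +0.378/-0.378 → slack +0.789/-0.702; half-tol=0.378, Σhalf²=0.231940
  +D: nom +12.700 → Σnom=-37.600; wc +0.080/-0.280 → slack +0.869/-0.982; half-tol=0.180, Σhalf²=0.264340
  -E: nom -39.390 → Σnom=-76.990; wc +0.140/-0.140 → slack +1.009/-1.122; half-tol=0.140, Σhalf²=0.283940
Nominal = -76.990. Worst-case = [-76.990 - 1.122, -76.990 + 1.009] = [-78.112, -75.981]. RSS = √0.283940 = 0.533.

nominal=-76.990 wc=[-78.112,-75.981] rss=0.533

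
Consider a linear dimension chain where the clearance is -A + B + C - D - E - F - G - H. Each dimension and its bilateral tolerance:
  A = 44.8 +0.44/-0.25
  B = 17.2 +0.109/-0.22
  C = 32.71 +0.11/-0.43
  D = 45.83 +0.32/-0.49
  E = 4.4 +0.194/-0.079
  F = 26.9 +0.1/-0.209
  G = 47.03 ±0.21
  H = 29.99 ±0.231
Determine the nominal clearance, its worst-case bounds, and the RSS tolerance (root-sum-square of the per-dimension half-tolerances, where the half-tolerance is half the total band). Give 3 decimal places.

Stack each dimension's contribution:
  -A: nom -44.800 → Σnom=-44.800; wc +0.250/-0.440 → slack +0.250/-0.440; half-tol=0.345, Σhalf²=0.119025
  +B: nom +17.200 → Σnom=-27.600; wc +0.109/-0.220 → slack +0.359/-0.660; half-tol=0.165, Σhalf²=0.146085
  +C: nom +32.710 → Σnom=5.110; wc +0.110/-0.430 → slack +0.469/-1.090; half-tol=0.270, Σhalf²=0.218985
  -D: nom -45.830 → Σnom=-40.720; wc +0.490/-0.320 → slack +0.959/-1.410; half-tol=0.405, Σhalf²=0.383010
  -E: nom -4.400 → Σnom=-45.120; wc +0.079/-0.194 → slack +1.038/-1.604; half-tol=0.137, Σhalf²=0.401643
  -F: nom -26.900 → Σnom=-72.020; wc +0.209/-0.100 → slack +1.247/-1.704; half-tol=0.154, Σhalf²=0.425513
  -G: nom -47.030 → Σnom=-119.050; wc +0.210/-0.210 → slack +1.457/-1.914; half-tol=0.210, Σhalf²=0.469613
  -H: nom -29.990 → Σnom=-149.040; wc +0.231/-0.231 → slack +1.688/-2.145; half-tol=0.231, Σhalf²=0.522974
Nominal = -149.040. Worst-case = [-149.040 - 2.145, -149.040 + 1.688] = [-151.185, -147.352]. RSS = √0.522974 = 0.723.

nominal=-149.040 wc=[-151.185,-147.352] rss=0.723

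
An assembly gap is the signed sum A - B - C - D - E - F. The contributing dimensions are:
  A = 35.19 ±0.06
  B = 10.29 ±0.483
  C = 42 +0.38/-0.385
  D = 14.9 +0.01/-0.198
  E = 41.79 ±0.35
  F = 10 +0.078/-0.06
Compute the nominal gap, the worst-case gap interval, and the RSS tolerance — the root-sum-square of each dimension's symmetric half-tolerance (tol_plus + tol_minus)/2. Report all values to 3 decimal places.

Stack each dimension's contribution:
  +A: nom +35.190 → Σnom=35.190; wc +0.060/-0.060 → slack +0.060/-0.060; half-tol=0.060, Σhalf²=0.003600
  -B: nom -10.290 → Σnom=24.900; wc +0.483/-0.483 → slack +0.543/-0.543; half-tol=0.483, Σhalf²=0.236889
  -C: nom -42.000 → Σnom=-17.100; wc +0.385/-0.380 → slack +0.928/-0.923; half-tol=0.383, Σhalf²=0.383195
  -D: nom -14.900 → Σnom=-32.000; wc +0.198/-0.010 → slack +1.126/-0.933; half-tol=0.104, Σhalf²=0.394011
  -E: nom -41.790 → Σnom=-73.790; wc +0.350/-0.350 → slack +1.476/-1.283; half-tol=0.350, Σhalf²=0.516511
  -F: nom -10.000 → Σnom=-83.790; wc +0.060/-0.078 → slack +1.536/-1.361; half-tol=0.069, Σhalf²=0.521272
Nominal = -83.790. Worst-case = [-83.790 - 1.361, -83.790 + 1.536] = [-85.151, -82.254]. RSS = √0.521272 = 0.722.

nominal=-83.790 wc=[-85.151,-82.254] rss=0.722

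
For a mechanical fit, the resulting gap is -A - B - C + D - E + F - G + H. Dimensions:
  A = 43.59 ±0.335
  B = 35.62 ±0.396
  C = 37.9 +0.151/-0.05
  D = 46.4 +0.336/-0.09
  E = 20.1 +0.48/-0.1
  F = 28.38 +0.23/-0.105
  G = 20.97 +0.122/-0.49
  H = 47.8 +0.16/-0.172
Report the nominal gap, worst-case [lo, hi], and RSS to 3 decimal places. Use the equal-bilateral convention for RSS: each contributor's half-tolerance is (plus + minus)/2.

Stack each dimension's contribution:
  -A: nom -43.590 → Σnom=-43.590; wc +0.335/-0.335 → slack +0.335/-0.335; half-tol=0.335, Σhalf²=0.112225
  -B: nom -35.620 → Σnom=-79.210; wc +0.396/-0.396 → slack +0.731/-0.731; half-tol=0.396, Σhalf²=0.269041
  -C: nom -37.900 → Σnom=-117.110; wc +0.050/-0.151 → slack +0.781/-0.882; half-tol=0.101, Σhalf²=0.279141
  +D: nom +46.400 → Σnom=-70.710; wc +0.336/-0.090 → slack +1.117/-0.972; half-tol=0.213, Σhalf²=0.324510
  -E: nom -20.100 → Σnom=-90.810; wc +0.100/-0.480 → slack +1.217/-1.452; half-tol=0.290, Σhalf²=0.408610
  +F: nom +28.380 → Σnom=-62.430; wc +0.230/-0.105 → slack +1.447/-1.557; half-tol=0.168, Σhalf²=0.436667
  -G: nom -20.970 → Σnom=-83.400; wc +0.490/-0.122 → slack +1.937/-1.679; half-tol=0.306, Σhalf²=0.530303
  +H: nom +47.800 → Σnom=-35.600; wc +0.160/-0.172 → slack +2.097/-1.851; half-tol=0.166, Σhalf²=0.557859
Nominal = -35.600. Worst-case = [-35.600 - 1.851, -35.600 + 2.097] = [-37.451, -33.503]. RSS = √0.557859 = 0.747.

nominal=-35.600 wc=[-37.451,-33.503] rss=0.747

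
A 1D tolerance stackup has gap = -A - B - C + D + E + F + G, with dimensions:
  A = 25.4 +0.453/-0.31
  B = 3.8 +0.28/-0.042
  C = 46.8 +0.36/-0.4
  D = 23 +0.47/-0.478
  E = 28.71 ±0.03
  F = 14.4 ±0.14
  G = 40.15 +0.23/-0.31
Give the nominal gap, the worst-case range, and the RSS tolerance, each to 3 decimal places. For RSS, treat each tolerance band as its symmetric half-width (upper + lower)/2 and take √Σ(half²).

nominal=30.260 wc=[28.209,31.882] rss=0.796

Stack each dimension's contribution:
  -A: nom -25.400 → Σnom=-25.400; wc +0.310/-0.453 → slack +0.310/-0.453; half-tol=0.382, Σhalf²=0.145542
  -B: nom -3.800 → Σnom=-29.200; wc +0.042/-0.280 → slack +0.352/-0.733; half-tol=0.161, Σhalf²=0.171463
  -C: nom -46.800 → Σnom=-76.000; wc +0.400/-0.360 → slack +0.752/-1.093; half-tol=0.380, Σhalf²=0.315863
  +D: nom +23.000 → Σnom=-53.000; wc +0.470/-0.478 → slack +1.222/-1.571; half-tol=0.474, Σhalf²=0.540539
  +E: nom +28.710 → Σnom=-24.290; wc +0.030/-0.030 → slack +1.252/-1.601; half-tol=0.030, Σhalf²=0.541439
  +F: nom +14.400 → Σnom=-9.890; wc +0.140/-0.140 → slack +1.392/-1.741; half-tol=0.140, Σhalf²=0.561039
  +G: nom +40.150 → Σnom=30.260; wc +0.230/-0.310 → slack +1.622/-2.051; half-tol=0.270, Σhalf²=0.633939
Nominal = 30.260. Worst-case = [30.260 - 2.051, 30.260 + 1.622] = [28.209, 31.882]. RSS = √0.633939 = 0.796.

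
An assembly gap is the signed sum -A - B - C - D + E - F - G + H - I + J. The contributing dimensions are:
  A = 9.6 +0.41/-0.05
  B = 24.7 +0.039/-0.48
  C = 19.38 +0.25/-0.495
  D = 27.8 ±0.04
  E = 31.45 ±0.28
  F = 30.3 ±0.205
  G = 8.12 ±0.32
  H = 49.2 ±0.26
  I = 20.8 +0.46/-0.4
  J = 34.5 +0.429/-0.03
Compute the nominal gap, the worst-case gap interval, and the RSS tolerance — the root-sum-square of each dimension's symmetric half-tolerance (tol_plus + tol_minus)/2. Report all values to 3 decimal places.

Stack each dimension's contribution:
  -A: nom -9.600 → Σnom=-9.600; wc +0.050/-0.410 → slack +0.050/-0.410; half-tol=0.230, Σhalf²=0.052900
  -B: nom -24.700 → Σnom=-34.300; wc +0.480/-0.039 → slack +0.530/-0.449; half-tol=0.260, Σhalf²=0.120240
  -C: nom -19.380 → Σnom=-53.680; wc +0.495/-0.250 → slack +1.025/-0.699; half-tol=0.372, Σhalf²=0.258996
  -D: nom -27.800 → Σnom=-81.480; wc +0.040/-0.040 → slack +1.065/-0.739; half-tol=0.040, Σhalf²=0.260596
  +E: nom +31.450 → Σnom=-50.030; wc +0.280/-0.280 → slack +1.345/-1.019; half-tol=0.280, Σhalf²=0.338996
  -F: nom -30.300 → Σnom=-80.330; wc +0.205/-0.205 → slack +1.550/-1.224; half-tol=0.205, Σhalf²=0.381021
  -G: nom -8.120 → Σnom=-88.450; wc +0.320/-0.320 → slack +1.870/-1.544; half-tol=0.320, Σhalf²=0.483421
  +H: nom +49.200 → Σnom=-39.250; wc +0.260/-0.260 → slack +2.130/-1.804; half-tol=0.260, Σhalf²=0.551021
  -I: nom -20.800 → Σnom=-60.050; wc +0.400/-0.460 → slack +2.530/-2.264; half-tol=0.430, Σhalf²=0.735922
  +J: nom +34.500 → Σnom=-25.550; wc +0.429/-0.030 → slack +2.959/-2.294; half-tol=0.229, Σhalf²=0.788592
Nominal = -25.550. Worst-case = [-25.550 - 2.294, -25.550 + 2.959] = [-27.844, -22.591]. RSS = √0.788592 = 0.888.

nominal=-25.550 wc=[-27.844,-22.591] rss=0.888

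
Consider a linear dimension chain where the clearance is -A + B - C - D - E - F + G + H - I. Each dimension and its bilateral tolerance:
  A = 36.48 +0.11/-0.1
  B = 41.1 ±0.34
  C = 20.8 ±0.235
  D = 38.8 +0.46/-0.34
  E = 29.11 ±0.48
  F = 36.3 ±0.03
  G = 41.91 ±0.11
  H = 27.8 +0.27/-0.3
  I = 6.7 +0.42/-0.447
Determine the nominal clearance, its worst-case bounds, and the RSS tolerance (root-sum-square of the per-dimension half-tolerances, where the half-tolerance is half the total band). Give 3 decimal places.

Stack each dimension's contribution:
  -A: nom -36.480 → Σnom=-36.480; wc +0.100/-0.110 → slack +0.100/-0.110; half-tol=0.105, Σhalf²=0.011025
  +B: nom +41.100 → Σnom=4.620; wc +0.340/-0.340 → slack +0.440/-0.450; half-tol=0.340, Σhalf²=0.126625
  -C: nom -20.800 → Σnom=-16.180; wc +0.235/-0.235 → slack +0.675/-0.685; half-tol=0.235, Σhalf²=0.181850
  -D: nom -38.800 → Σnom=-54.980; wc +0.340/-0.460 → slack +1.015/-1.145; half-tol=0.400, Σhalf²=0.341850
  -E: nom -29.110 → Σnom=-84.090; wc +0.480/-0.480 → slack +1.495/-1.625; half-tol=0.480, Σhalf²=0.572250
  -F: nom -36.300 → Σnom=-120.390; wc +0.030/-0.030 → slack +1.525/-1.655; half-tol=0.030, Σhalf²=0.573150
  +G: nom +41.910 → Σnom=-78.480; wc +0.110/-0.110 → slack +1.635/-1.765; half-tol=0.110, Σhalf²=0.585250
  +H: nom +27.800 → Σnom=-50.680; wc +0.270/-0.300 → slack +1.905/-2.065; half-tol=0.285, Σhalf²=0.666475
  -I: nom -6.700 → Σnom=-57.380; wc +0.447/-0.420 → slack +2.352/-2.485; half-tol=0.433, Σhalf²=0.854397
Nominal = -57.380. Worst-case = [-57.380 - 2.485, -57.380 + 2.352] = [-59.865, -55.028]. RSS = √0.854397 = 0.924.

nominal=-57.380 wc=[-59.865,-55.028] rss=0.924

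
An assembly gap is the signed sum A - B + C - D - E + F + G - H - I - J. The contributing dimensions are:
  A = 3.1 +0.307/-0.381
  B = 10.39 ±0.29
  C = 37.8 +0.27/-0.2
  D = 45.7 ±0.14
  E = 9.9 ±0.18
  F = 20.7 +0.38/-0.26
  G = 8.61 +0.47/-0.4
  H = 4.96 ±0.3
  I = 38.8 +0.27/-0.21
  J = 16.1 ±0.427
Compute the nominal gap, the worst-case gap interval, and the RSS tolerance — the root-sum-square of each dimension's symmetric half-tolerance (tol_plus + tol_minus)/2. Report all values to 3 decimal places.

Stack each dimension's contribution:
  +A: nom +3.100 → Σnom=3.100; wc +0.307/-0.381 → slack +0.307/-0.381; half-tol=0.344, Σhalf²=0.118336
  -B: nom -10.390 → Σnom=-7.290; wc +0.290/-0.290 → slack +0.597/-0.671; half-tol=0.290, Σhalf²=0.202436
  +C: nom +37.800 → Σnom=30.510; wc +0.270/-0.200 → slack +0.867/-0.871; half-tol=0.235, Σhalf²=0.257661
  -D: nom -45.700 → Σnom=-15.190; wc +0.140/-0.140 → slack +1.007/-1.011; half-tol=0.140, Σhalf²=0.277261
  -E: nom -9.900 → Σnom=-25.090; wc +0.180/-0.180 → slack +1.187/-1.191; half-tol=0.180, Σhalf²=0.309661
  +F: nom +20.700 → Σnom=-4.390; wc +0.380/-0.260 → slack +1.567/-1.451; half-tol=0.320, Σhalf²=0.412061
  +G: nom +8.610 → Σnom=4.220; wc +0.470/-0.400 → slack +2.037/-1.851; half-tol=0.435, Σhalf²=0.601286
  -H: nom -4.960 → Σnom=-0.740; wc +0.300/-0.300 → slack +2.337/-2.151; half-tol=0.300, Σhalf²=0.691286
  -I: nom -38.800 → Σnom=-39.540; wc +0.210/-0.270 → slack +2.547/-2.421; half-tol=0.240, Σhalf²=0.748886
  -J: nom -16.100 → Σnom=-55.640; wc +0.427/-0.427 → slack +2.974/-2.848; half-tol=0.427, Σhalf²=0.931215
Nominal = -55.640. Worst-case = [-55.640 - 2.848, -55.640 + 2.974] = [-58.488, -52.666]. RSS = √0.931215 = 0.965.

nominal=-55.640 wc=[-58.488,-52.666] rss=0.965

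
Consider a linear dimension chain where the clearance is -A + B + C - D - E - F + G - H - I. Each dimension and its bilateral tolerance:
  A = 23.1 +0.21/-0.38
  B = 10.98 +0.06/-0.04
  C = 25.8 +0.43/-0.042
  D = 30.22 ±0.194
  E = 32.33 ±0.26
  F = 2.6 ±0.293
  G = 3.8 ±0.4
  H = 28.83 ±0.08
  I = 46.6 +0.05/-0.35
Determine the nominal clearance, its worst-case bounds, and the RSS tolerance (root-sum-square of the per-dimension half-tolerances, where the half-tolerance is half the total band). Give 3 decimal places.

nominal=-123.100 wc=[-124.669,-120.653] rss=0.737

Stack each dimension's contribution:
  -A: nom -23.100 → Σnom=-23.100; wc +0.380/-0.210 → slack +0.380/-0.210; half-tol=0.295, Σhalf²=0.087025
  +B: nom +10.980 → Σnom=-12.120; wc +0.060/-0.040 → slack +0.440/-0.250; half-tol=0.050, Σhalf²=0.089525
  +C: nom +25.800 → Σnom=13.680; wc +0.430/-0.042 → slack +0.870/-0.292; half-tol=0.236, Σhalf²=0.145221
  -D: nom -30.220 → Σnom=-16.540; wc +0.194/-0.194 → slack +1.064/-0.486; half-tol=0.194, Σhalf²=0.182857
  -E: nom -32.330 → Σnom=-48.870; wc +0.260/-0.260 → slack +1.324/-0.746; half-tol=0.260, Σhalf²=0.250457
  -F: nom -2.600 → Σnom=-51.470; wc +0.293/-0.293 → slack +1.617/-1.039; half-tol=0.293, Σhalf²=0.336306
  +G: nom +3.800 → Σnom=-47.670; wc +0.400/-0.400 → slack +2.017/-1.439; half-tol=0.400, Σhalf²=0.496306
  -H: nom -28.830 → Σnom=-76.500; wc +0.080/-0.080 → slack +2.097/-1.519; half-tol=0.080, Σhalf²=0.502706
  -I: nom -46.600 → Σnom=-123.100; wc +0.350/-0.050 → slack +2.447/-1.569; half-tol=0.200, Σhalf²=0.542706
Nominal = -123.100. Worst-case = [-123.100 - 1.569, -123.100 + 2.447] = [-124.669, -120.653]. RSS = √0.542706 = 0.737.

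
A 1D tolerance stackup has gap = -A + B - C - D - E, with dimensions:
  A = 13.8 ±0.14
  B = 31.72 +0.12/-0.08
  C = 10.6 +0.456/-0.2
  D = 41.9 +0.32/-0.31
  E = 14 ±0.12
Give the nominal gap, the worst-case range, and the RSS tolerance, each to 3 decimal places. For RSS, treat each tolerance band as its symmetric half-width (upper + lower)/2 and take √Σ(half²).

nominal=-48.580 wc=[-49.696,-47.690] rss=0.501

Stack each dimension's contribution:
  -A: nom -13.800 → Σnom=-13.800; wc +0.140/-0.140 → slack +0.140/-0.140; half-tol=0.140, Σhalf²=0.019600
  +B: nom +31.720 → Σnom=17.920; wc +0.120/-0.080 → slack +0.260/-0.220; half-tol=0.100, Σhalf²=0.029600
  -C: nom -10.600 → Σnom=7.320; wc +0.200/-0.456 → slack +0.460/-0.676; half-tol=0.328, Σhalf²=0.137184
  -D: nom -41.900 → Σnom=-34.580; wc +0.310/-0.320 → slack +0.770/-0.996; half-tol=0.315, Σhalf²=0.236409
  -E: nom -14.000 → Σnom=-48.580; wc +0.120/-0.120 → slack +0.890/-1.116; half-tol=0.120, Σhalf²=0.250809
Nominal = -48.580. Worst-case = [-48.580 - 1.116, -48.580 + 0.890] = [-49.696, -47.690]. RSS = √0.250809 = 0.501.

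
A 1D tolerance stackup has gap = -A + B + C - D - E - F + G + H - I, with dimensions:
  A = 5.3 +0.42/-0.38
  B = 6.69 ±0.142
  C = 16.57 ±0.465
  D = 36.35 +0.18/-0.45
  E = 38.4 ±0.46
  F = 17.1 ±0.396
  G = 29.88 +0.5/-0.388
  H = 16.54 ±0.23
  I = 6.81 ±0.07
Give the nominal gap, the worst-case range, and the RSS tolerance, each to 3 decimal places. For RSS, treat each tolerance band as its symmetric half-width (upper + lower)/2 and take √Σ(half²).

Stack each dimension's contribution:
  -A: nom -5.300 → Σnom=-5.300; wc +0.380/-0.420 → slack +0.380/-0.420; half-tol=0.400, Σhalf²=0.160000
  +B: nom +6.690 → Σnom=1.390; wc +0.142/-0.142 → slack +0.522/-0.562; half-tol=0.142, Σhalf²=0.180164
  +C: nom +16.570 → Σnom=17.960; wc +0.465/-0.465 → slack +0.987/-1.027; half-tol=0.465, Σhalf²=0.396389
  -D: nom -36.350 → Σnom=-18.390; wc +0.450/-0.180 → slack +1.437/-1.207; half-tol=0.315, Σhalf²=0.495614
  -E: nom -38.400 → Σnom=-56.790; wc +0.460/-0.460 → slack +1.897/-1.667; half-tol=0.460, Σhalf²=0.707214
  -F: nom -17.100 → Σnom=-73.890; wc +0.396/-0.396 → slack +2.293/-2.063; half-tol=0.396, Σhalf²=0.864030
  +G: nom +29.880 → Σnom=-44.010; wc +0.500/-0.388 → slack +2.793/-2.451; half-tol=0.444, Σhalf²=1.061166
  +H: nom +16.540 → Σnom=-27.470; wc +0.230/-0.230 → slack +3.023/-2.681; half-tol=0.230, Σhalf²=1.114066
  -I: nom -6.810 → Σnom=-34.280; wc +0.070/-0.070 → slack +3.093/-2.751; half-tol=0.070, Σhalf²=1.118966
Nominal = -34.280. Worst-case = [-34.280 - 2.751, -34.280 + 3.093] = [-37.031, -31.187]. RSS = √1.118966 = 1.058.

nominal=-34.280 wc=[-37.031,-31.187] rss=1.058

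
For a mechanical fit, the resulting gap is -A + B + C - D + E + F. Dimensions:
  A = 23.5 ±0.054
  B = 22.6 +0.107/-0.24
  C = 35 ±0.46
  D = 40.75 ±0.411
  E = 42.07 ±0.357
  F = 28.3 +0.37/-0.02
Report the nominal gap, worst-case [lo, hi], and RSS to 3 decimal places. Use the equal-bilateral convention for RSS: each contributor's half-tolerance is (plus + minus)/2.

Stack each dimension's contribution:
  -A: nom -23.500 → Σnom=-23.500; wc +0.054/-0.054 → slack +0.054/-0.054; half-tol=0.054, Σhalf²=0.002916
  +B: nom +22.600 → Σnom=-0.900; wc +0.107/-0.240 → slack +0.161/-0.294; half-tol=0.173, Σhalf²=0.033018
  +C: nom +35.000 → Σnom=34.100; wc +0.460/-0.460 → slack +0.621/-0.754; half-tol=0.460, Σhalf²=0.244618
  -D: nom -40.750 → Σnom=-6.650; wc +0.411/-0.411 → slack +1.032/-1.165; half-tol=0.411, Σhalf²=0.413539
  +E: nom +42.070 → Σnom=35.420; wc +0.357/-0.357 → slack +1.389/-1.522; half-tol=0.357, Σhalf²=0.540988
  +F: nom +28.300 → Σnom=63.720; wc +0.370/-0.020 → slack +1.759/-1.542; half-tol=0.195, Σhalf²=0.579013
Nominal = 63.720. Worst-case = [63.720 - 1.542, 63.720 + 1.759] = [62.178, 65.479]. RSS = √0.579013 = 0.761.

nominal=63.720 wc=[62.178,65.479] rss=0.761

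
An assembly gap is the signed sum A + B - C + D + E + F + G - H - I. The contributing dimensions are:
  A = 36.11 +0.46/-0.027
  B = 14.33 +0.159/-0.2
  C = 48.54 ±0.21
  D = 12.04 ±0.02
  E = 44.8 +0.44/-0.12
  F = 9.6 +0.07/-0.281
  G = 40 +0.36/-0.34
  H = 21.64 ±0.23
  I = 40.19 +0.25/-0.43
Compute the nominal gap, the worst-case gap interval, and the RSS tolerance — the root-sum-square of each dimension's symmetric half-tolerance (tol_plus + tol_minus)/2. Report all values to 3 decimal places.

Stack each dimension's contribution:
  +A: nom +36.110 → Σnom=36.110; wc +0.460/-0.027 → slack +0.460/-0.027; half-tol=0.244, Σhalf²=0.059292
  +B: nom +14.330 → Σnom=50.440; wc +0.159/-0.200 → slack +0.619/-0.227; half-tol=0.179, Σhalf²=0.091513
  -C: nom -48.540 → Σnom=1.900; wc +0.210/-0.210 → slack +0.829/-0.437; half-tol=0.210, Σhalf²=0.135612
  +D: nom +12.040 → Σnom=13.940; wc +0.020/-0.020 → slack +0.849/-0.457; half-tol=0.020, Σhalf²=0.136013
  +E: nom +44.800 → Σnom=58.740; wc +0.440/-0.120 → slack +1.289/-0.577; half-tol=0.280, Σhalf²=0.214413
  +F: nom +9.600 → Σnom=68.340; wc +0.070/-0.281 → slack +1.359/-0.858; half-tol=0.176, Σhalf²=0.245213
  +G: nom +40.000 → Σnom=108.340; wc +0.360/-0.340 → slack +1.719/-1.198; half-tol=0.350, Σhalf²=0.367713
  -H: nom -21.640 → Σnom=86.700; wc +0.230/-0.230 → slack +1.949/-1.428; half-tol=0.230, Σhalf²=0.420613
  -I: nom -40.190 → Σnom=46.510; wc +0.430/-0.250 → slack +2.379/-1.678; half-tol=0.340, Σhalf²=0.536213
Nominal = 46.510. Worst-case = [46.510 - 1.678, 46.510 + 2.379] = [44.832, 48.889]. RSS = √0.536213 = 0.732.

nominal=46.510 wc=[44.832,48.889] rss=0.732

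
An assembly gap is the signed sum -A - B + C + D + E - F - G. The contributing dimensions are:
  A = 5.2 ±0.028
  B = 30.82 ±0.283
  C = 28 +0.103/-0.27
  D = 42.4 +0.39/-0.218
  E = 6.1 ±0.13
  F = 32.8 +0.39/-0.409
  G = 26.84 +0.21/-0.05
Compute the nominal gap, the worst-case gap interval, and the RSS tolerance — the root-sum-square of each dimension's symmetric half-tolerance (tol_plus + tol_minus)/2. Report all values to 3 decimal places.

Stack each dimension's contribution:
  -A: nom -5.200 → Σnom=-5.200; wc +0.028/-0.028 → slack +0.028/-0.028; half-tol=0.028, Σhalf²=0.000784
  -B: nom -30.820 → Σnom=-36.020; wc +0.283/-0.283 → slack +0.311/-0.311; half-tol=0.283, Σhalf²=0.080873
  +C: nom +28.000 → Σnom=-8.020; wc +0.103/-0.270 → slack +0.414/-0.581; half-tol=0.186, Σhalf²=0.115655
  +D: nom +42.400 → Σnom=34.380; wc +0.390/-0.218 → slack +0.804/-0.799; half-tol=0.304, Σhalf²=0.208071
  +E: nom +6.100 → Σnom=40.480; wc +0.130/-0.130 → slack +0.934/-0.929; half-tol=0.130, Σhalf²=0.224971
  -F: nom -32.800 → Σnom=7.680; wc +0.409/-0.390 → slack +1.343/-1.319; half-tol=0.399, Σhalf²=0.384571
  -G: nom -26.840 → Σnom=-19.160; wc +0.050/-0.210 → slack +1.393/-1.529; half-tol=0.130, Σhalf²=0.401471
Nominal = -19.160. Worst-case = [-19.160 - 1.529, -19.160 + 1.393] = [-20.689, -17.767]. RSS = √0.401471 = 0.634.

nominal=-19.160 wc=[-20.689,-17.767] rss=0.634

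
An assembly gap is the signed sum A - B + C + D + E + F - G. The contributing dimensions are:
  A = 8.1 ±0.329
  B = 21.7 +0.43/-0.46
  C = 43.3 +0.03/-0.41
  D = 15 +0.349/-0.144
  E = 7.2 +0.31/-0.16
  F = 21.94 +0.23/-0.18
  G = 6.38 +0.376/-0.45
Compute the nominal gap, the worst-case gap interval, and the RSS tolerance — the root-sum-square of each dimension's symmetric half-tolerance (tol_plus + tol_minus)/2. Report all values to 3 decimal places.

nominal=67.460 wc=[65.431,69.618] rss=0.827

Stack each dimension's contribution:
  +A: nom +8.100 → Σnom=8.100; wc +0.329/-0.329 → slack +0.329/-0.329; half-tol=0.329, Σhalf²=0.108241
  -B: nom -21.700 → Σnom=-13.600; wc +0.460/-0.430 → slack +0.789/-0.759; half-tol=0.445, Σhalf²=0.306266
  +C: nom +43.300 → Σnom=29.700; wc +0.030/-0.410 → slack +0.819/-1.169; half-tol=0.220, Σhalf²=0.354666
  +D: nom +15.000 → Σnom=44.700; wc +0.349/-0.144 → slack +1.168/-1.313; half-tol=0.246, Σhalf²=0.415428
  +E: nom +7.200 → Σnom=51.900; wc +0.310/-0.160 → slack +1.478/-1.473; half-tol=0.235, Σhalf²=0.470653
  +F: nom +21.940 → Σnom=73.840; wc +0.230/-0.180 → slack +1.708/-1.653; half-tol=0.205, Σhalf²=0.512678
  -G: nom -6.380 → Σnom=67.460; wc +0.450/-0.376 → slack +2.158/-2.029; half-tol=0.413, Σhalf²=0.683247
Nominal = 67.460. Worst-case = [67.460 - 2.029, 67.460 + 2.158] = [65.431, 69.618]. RSS = √0.683247 = 0.827.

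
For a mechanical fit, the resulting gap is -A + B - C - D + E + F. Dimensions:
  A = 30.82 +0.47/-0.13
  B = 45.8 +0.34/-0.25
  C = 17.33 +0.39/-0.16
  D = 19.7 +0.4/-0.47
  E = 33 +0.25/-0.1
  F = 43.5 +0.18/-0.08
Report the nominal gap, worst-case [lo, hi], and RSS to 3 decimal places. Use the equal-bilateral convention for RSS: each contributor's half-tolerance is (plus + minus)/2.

nominal=54.450 wc=[52.760,55.980] rss=0.700

Stack each dimension's contribution:
  -A: nom -30.820 → Σnom=-30.820; wc +0.130/-0.470 → slack +0.130/-0.470; half-tol=0.300, Σhalf²=0.090000
  +B: nom +45.800 → Σnom=14.980; wc +0.340/-0.250 → slack +0.470/-0.720; half-tol=0.295, Σhalf²=0.177025
  -C: nom -17.330 → Σnom=-2.350; wc +0.160/-0.390 → slack +0.630/-1.110; half-tol=0.275, Σhalf²=0.252650
  -D: nom -19.700 → Σnom=-22.050; wc +0.470/-0.400 → slack +1.100/-1.510; half-tol=0.435, Σhalf²=0.441875
  +E: nom +33.000 → Σnom=10.950; wc +0.250/-0.100 → slack +1.350/-1.610; half-tol=0.175, Σhalf²=0.472500
  +F: nom +43.500 → Σnom=54.450; wc +0.180/-0.080 → slack +1.530/-1.690; half-tol=0.130, Σhalf²=0.489400
Nominal = 54.450. Worst-case = [54.450 - 1.690, 54.450 + 1.530] = [52.760, 55.980]. RSS = √0.489400 = 0.700.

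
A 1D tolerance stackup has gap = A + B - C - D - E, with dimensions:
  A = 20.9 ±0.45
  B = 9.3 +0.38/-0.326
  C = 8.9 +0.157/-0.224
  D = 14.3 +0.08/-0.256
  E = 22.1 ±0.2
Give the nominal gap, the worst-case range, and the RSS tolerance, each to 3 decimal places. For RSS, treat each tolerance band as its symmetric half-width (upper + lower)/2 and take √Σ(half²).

nominal=-15.100 wc=[-16.313,-13.590] rss=0.657

Stack each dimension's contribution:
  +A: nom +20.900 → Σnom=20.900; wc +0.450/-0.450 → slack +0.450/-0.450; half-tol=0.450, Σhalf²=0.202500
  +B: nom +9.300 → Σnom=30.200; wc +0.380/-0.326 → slack +0.830/-0.776; half-tol=0.353, Σhalf²=0.327109
  -C: nom -8.900 → Σnom=21.300; wc +0.224/-0.157 → slack +1.054/-0.933; half-tol=0.191, Σhalf²=0.363399
  -D: nom -14.300 → Σnom=7.000; wc +0.256/-0.080 → slack +1.310/-1.013; half-tol=0.168, Σhalf²=0.391623
  -E: nom -22.100 → Σnom=-15.100; wc +0.200/-0.200 → slack +1.510/-1.213; half-tol=0.200, Σhalf²=0.431623
Nominal = -15.100. Worst-case = [-15.100 - 1.213, -15.100 + 1.510] = [-16.313, -13.590]. RSS = √0.431623 = 0.657.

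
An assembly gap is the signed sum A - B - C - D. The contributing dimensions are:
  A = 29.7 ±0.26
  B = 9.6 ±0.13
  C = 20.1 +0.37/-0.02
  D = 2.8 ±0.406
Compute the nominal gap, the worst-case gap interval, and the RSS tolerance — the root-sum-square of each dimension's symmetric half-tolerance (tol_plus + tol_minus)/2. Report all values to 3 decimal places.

nominal=-2.800 wc=[-3.966,-1.984] rss=0.536

Stack each dimension's contribution:
  +A: nom +29.700 → Σnom=29.700; wc +0.260/-0.260 → slack +0.260/-0.260; half-tol=0.260, Σhalf²=0.067600
  -B: nom -9.600 → Σnom=20.100; wc +0.130/-0.130 → slack +0.390/-0.390; half-tol=0.130, Σhalf²=0.084500
  -C: nom -20.100 → Σnom=0.000; wc +0.020/-0.370 → slack +0.410/-0.760; half-tol=0.195, Σhalf²=0.122525
  -D: nom -2.800 → Σnom=-2.800; wc +0.406/-0.406 → slack +0.816/-1.166; half-tol=0.406, Σhalf²=0.287361
Nominal = -2.800. Worst-case = [-2.800 - 1.166, -2.800 + 0.816] = [-3.966, -1.984]. RSS = √0.287361 = 0.536.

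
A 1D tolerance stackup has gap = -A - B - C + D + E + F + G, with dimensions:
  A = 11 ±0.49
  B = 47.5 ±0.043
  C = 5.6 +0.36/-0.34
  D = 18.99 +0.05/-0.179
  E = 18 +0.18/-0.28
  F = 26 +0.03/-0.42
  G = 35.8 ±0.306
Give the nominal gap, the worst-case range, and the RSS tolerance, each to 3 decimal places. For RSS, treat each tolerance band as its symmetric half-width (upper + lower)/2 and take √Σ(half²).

nominal=34.690 wc=[32.612,36.129] rss=0.758

Stack each dimension's contribution:
  -A: nom -11.000 → Σnom=-11.000; wc +0.490/-0.490 → slack +0.490/-0.490; half-tol=0.490, Σhalf²=0.240100
  -B: nom -47.500 → Σnom=-58.500; wc +0.043/-0.043 → slack +0.533/-0.533; half-tol=0.043, Σhalf²=0.241949
  -C: nom -5.600 → Σnom=-64.100; wc +0.340/-0.360 → slack +0.873/-0.893; half-tol=0.350, Σhalf²=0.364449
  +D: nom +18.990 → Σnom=-45.110; wc +0.050/-0.179 → slack +0.923/-1.072; half-tol=0.114, Σhalf²=0.377559
  +E: nom +18.000 → Σnom=-27.110; wc +0.180/-0.280 → slack +1.103/-1.352; half-tol=0.230, Σhalf²=0.430459
  +F: nom +26.000 → Σnom=-1.110; wc +0.030/-0.420 → slack +1.133/-1.772; half-tol=0.225, Σhalf²=0.481084
  +G: nom +35.800 → Σnom=34.690; wc +0.306/-0.306 → slack +1.439/-2.078; half-tol=0.306, Σhalf²=0.574720
Nominal = 34.690. Worst-case = [34.690 - 2.078, 34.690 + 1.439] = [32.612, 36.129]. RSS = √0.574720 = 0.758.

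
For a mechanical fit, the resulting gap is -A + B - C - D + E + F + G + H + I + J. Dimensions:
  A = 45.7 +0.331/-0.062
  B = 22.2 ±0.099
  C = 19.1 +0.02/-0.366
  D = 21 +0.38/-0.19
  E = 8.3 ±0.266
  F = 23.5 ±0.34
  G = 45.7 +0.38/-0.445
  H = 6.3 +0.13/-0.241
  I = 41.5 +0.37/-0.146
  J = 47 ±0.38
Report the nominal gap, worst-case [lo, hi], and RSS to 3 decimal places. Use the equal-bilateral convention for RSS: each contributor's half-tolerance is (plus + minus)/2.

nominal=108.700 wc=[106.052,111.283] rss=0.877

Stack each dimension's contribution:
  -A: nom -45.700 → Σnom=-45.700; wc +0.062/-0.331 → slack +0.062/-0.331; half-tol=0.197, Σhalf²=0.038612
  +B: nom +22.200 → Σnom=-23.500; wc +0.099/-0.099 → slack +0.161/-0.430; half-tol=0.099, Σhalf²=0.048413
  -C: nom -19.100 → Σnom=-42.600; wc +0.366/-0.020 → slack +0.527/-0.450; half-tol=0.193, Σhalf²=0.085662
  -D: nom -21.000 → Σnom=-63.600; wc +0.190/-0.380 → slack +0.717/-0.830; half-tol=0.285, Σhalf²=0.166887
  +E: nom +8.300 → Σnom=-55.300; wc +0.266/-0.266 → slack +0.983/-1.096; half-tol=0.266, Σhalf²=0.237643
  +F: nom +23.500 → Σnom=-31.800; wc +0.340/-0.340 → slack +1.323/-1.436; half-tol=0.340, Σhalf²=0.353243
  +G: nom +45.700 → Σnom=13.900; wc +0.380/-0.445 → slack +1.703/-1.881; half-tol=0.412, Σhalf²=0.523400
  +H: nom +6.300 → Σnom=20.200; wc +0.130/-0.241 → slack +1.833/-2.122; half-tol=0.185, Σhalf²=0.557810
  +I: nom +41.500 → Σnom=61.700; wc +0.370/-0.146 → slack +2.203/-2.268; half-tol=0.258, Σhalf²=0.624374
  +J: nom +47.000 → Σnom=108.700; wc +0.380/-0.380 → slack +2.583/-2.648; half-tol=0.380, Σhalf²=0.768774
Nominal = 108.700. Worst-case = [108.700 - 2.648, 108.700 + 2.583] = [106.052, 111.283]. RSS = √0.768774 = 0.877.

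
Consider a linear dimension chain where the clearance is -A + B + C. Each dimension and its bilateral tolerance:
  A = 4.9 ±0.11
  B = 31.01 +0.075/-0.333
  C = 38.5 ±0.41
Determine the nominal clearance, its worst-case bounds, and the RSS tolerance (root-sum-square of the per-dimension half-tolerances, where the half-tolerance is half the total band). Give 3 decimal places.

nominal=64.610 wc=[63.757,65.205] rss=0.471

Stack each dimension's contribution:
  -A: nom -4.900 → Σnom=-4.900; wc +0.110/-0.110 → slack +0.110/-0.110; half-tol=0.110, Σhalf²=0.012100
  +B: nom +31.010 → Σnom=26.110; wc +0.075/-0.333 → slack +0.185/-0.443; half-tol=0.204, Σhalf²=0.053716
  +C: nom +38.500 → Σnom=64.610; wc +0.410/-0.410 → slack +0.595/-0.853; half-tol=0.410, Σhalf²=0.221816
Nominal = 64.610. Worst-case = [64.610 - 0.853, 64.610 + 0.595] = [63.757, 65.205]. RSS = √0.221816 = 0.471.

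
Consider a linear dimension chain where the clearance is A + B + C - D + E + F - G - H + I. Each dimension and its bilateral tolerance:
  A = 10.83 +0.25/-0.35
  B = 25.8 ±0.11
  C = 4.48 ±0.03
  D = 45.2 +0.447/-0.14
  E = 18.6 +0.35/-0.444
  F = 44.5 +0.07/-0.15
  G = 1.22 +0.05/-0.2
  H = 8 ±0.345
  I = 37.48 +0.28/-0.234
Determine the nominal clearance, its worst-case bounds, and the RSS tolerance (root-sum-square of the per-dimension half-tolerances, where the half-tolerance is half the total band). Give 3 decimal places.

nominal=87.270 wc=[85.110,89.045] rss=0.748

Stack each dimension's contribution:
  +A: nom +10.830 → Σnom=10.830; wc +0.250/-0.350 → slack +0.250/-0.350; half-tol=0.300, Σhalf²=0.090000
  +B: nom +25.800 → Σnom=36.630; wc +0.110/-0.110 → slack +0.360/-0.460; half-tol=0.110, Σhalf²=0.102100
  +C: nom +4.480 → Σnom=41.110; wc +0.030/-0.030 → slack +0.390/-0.490; half-tol=0.030, Σhalf²=0.103000
  -D: nom -45.200 → Σnom=-4.090; wc +0.140/-0.447 → slack +0.530/-0.937; half-tol=0.293, Σhalf²=0.189142
  +E: nom +18.600 → Σnom=14.510; wc +0.350/-0.444 → slack +0.880/-1.381; half-tol=0.397, Σhalf²=0.346751
  +F: nom +44.500 → Σnom=59.010; wc +0.070/-0.150 → slack +0.950/-1.531; half-tol=0.110, Σhalf²=0.358851
  -G: nom -1.220 → Σnom=57.790; wc +0.200/-0.050 → slack +1.150/-1.581; half-tol=0.125, Σhalf²=0.374476
  -H: nom -8.000 → Σnom=49.790; wc +0.345/-0.345 → slack +1.495/-1.926; half-tol=0.345, Σhalf²=0.493501
  +I: nom +37.480 → Σnom=87.270; wc +0.280/-0.234 → slack +1.775/-2.160; half-tol=0.257, Σhalf²=0.559550
Nominal = 87.270. Worst-case = [87.270 - 2.160, 87.270 + 1.775] = [85.110, 89.045]. RSS = √0.559550 = 0.748.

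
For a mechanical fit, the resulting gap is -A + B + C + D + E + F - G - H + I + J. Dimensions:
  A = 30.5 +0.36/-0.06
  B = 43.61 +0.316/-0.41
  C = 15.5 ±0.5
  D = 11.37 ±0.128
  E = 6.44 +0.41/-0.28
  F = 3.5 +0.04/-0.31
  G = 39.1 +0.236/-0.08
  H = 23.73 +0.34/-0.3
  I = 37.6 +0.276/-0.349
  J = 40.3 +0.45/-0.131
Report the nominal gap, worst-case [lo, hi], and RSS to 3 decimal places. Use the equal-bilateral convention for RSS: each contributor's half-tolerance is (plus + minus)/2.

Stack each dimension's contribution:
  -A: nom -30.500 → Σnom=-30.500; wc +0.060/-0.360 → slack +0.060/-0.360; half-tol=0.210, Σhalf²=0.044100
  +B: nom +43.610 → Σnom=13.110; wc +0.316/-0.410 → slack +0.376/-0.770; half-tol=0.363, Σhalf²=0.175869
  +C: nom +15.500 → Σnom=28.610; wc +0.500/-0.500 → slack +0.876/-1.270; half-tol=0.500, Σhalf²=0.425869
  +D: nom +11.370 → Σnom=39.980; wc +0.128/-0.128 → slack +1.004/-1.398; half-tol=0.128, Σhalf²=0.442253
  +E: nom +6.440 → Σnom=46.420; wc +0.410/-0.280 → slack +1.414/-1.678; half-tol=0.345, Σhalf²=0.561278
  +F: nom +3.500 → Σnom=49.920; wc +0.040/-0.310 → slack +1.454/-1.988; half-tol=0.175, Σhalf²=0.591903
  -G: nom -39.100 → Σnom=10.820; wc +0.080/-0.236 → slack +1.534/-2.224; half-tol=0.158, Σhalf²=0.616867
  -H: nom -23.730 → Σnom=-12.910; wc +0.300/-0.340 → slack +1.834/-2.564; half-tol=0.320, Σhalf²=0.719267
  +I: nom +37.600 → Σnom=24.690; wc +0.276/-0.349 → slack +2.110/-2.913; half-tol=0.312, Σhalf²=0.816923
  +J: nom +40.300 → Σnom=64.990; wc +0.450/-0.131 → slack +2.560/-3.044; half-tol=0.290, Σhalf²=0.901313
Nominal = 64.990. Worst-case = [64.990 - 3.044, 64.990 + 2.560] = [61.946, 67.550]. RSS = √0.901313 = 0.949.

nominal=64.990 wc=[61.946,67.550] rss=0.949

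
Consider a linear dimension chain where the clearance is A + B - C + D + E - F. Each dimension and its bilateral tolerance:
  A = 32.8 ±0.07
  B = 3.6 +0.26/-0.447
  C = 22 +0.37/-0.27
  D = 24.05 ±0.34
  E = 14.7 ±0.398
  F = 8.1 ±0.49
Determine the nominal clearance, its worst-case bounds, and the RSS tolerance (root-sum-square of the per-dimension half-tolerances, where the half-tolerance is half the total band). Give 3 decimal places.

Stack each dimension's contribution:
  +A: nom +32.800 → Σnom=32.800; wc +0.070/-0.070 → slack +0.070/-0.070; half-tol=0.070, Σhalf²=0.004900
  +B: nom +3.600 → Σnom=36.400; wc +0.260/-0.447 → slack +0.330/-0.517; half-tol=0.354, Σhalf²=0.129862
  -C: nom -22.000 → Σnom=14.400; wc +0.270/-0.370 → slack +0.600/-0.887; half-tol=0.320, Σhalf²=0.232262
  +D: nom +24.050 → Σnom=38.450; wc +0.340/-0.340 → slack +0.940/-1.227; half-tol=0.340, Σhalf²=0.347862
  +E: nom +14.700 → Σnom=53.150; wc +0.398/-0.398 → slack +1.338/-1.625; half-tol=0.398, Σhalf²=0.506266
  -F: nom -8.100 → Σnom=45.050; wc +0.490/-0.490 → slack +1.828/-2.115; half-tol=0.490, Σhalf²=0.746366
Nominal = 45.050. Worst-case = [45.050 - 2.115, 45.050 + 1.828] = [42.935, 46.878]. RSS = √0.746366 = 0.864.

nominal=45.050 wc=[42.935,46.878] rss=0.864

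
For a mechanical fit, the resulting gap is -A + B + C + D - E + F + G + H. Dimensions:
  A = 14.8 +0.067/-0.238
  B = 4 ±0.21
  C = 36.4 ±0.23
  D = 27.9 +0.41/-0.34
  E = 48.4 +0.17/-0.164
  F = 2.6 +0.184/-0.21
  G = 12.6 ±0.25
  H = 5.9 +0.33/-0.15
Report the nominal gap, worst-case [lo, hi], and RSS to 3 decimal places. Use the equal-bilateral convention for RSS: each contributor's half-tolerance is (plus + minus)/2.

Stack each dimension's contribution:
  -A: nom -14.800 → Σnom=-14.800; wc +0.238/-0.067 → slack +0.238/-0.067; half-tol=0.152, Σhalf²=0.023256
  +B: nom +4.000 → Σnom=-10.800; wc +0.210/-0.210 → slack +0.448/-0.277; half-tol=0.210, Σhalf²=0.067356
  +C: nom +36.400 → Σnom=25.600; wc +0.230/-0.230 → slack +0.678/-0.507; half-tol=0.230, Σhalf²=0.120256
  +D: nom +27.900 → Σnom=53.500; wc +0.410/-0.340 → slack +1.088/-0.847; half-tol=0.375, Σhalf²=0.260881
  -E: nom -48.400 → Σnom=5.100; wc +0.164/-0.170 → slack +1.252/-1.017; half-tol=0.167, Σhalf²=0.288770
  +F: nom +2.600 → Σnom=7.700; wc +0.184/-0.210 → slack +1.436/-1.227; half-tol=0.197, Σhalf²=0.327579
  +G: nom +12.600 → Σnom=20.300; wc +0.250/-0.250 → slack +1.686/-1.477; half-tol=0.250, Σhalf²=0.390079
  +H: nom +5.900 → Σnom=26.200; wc +0.330/-0.150 → slack +2.016/-1.627; half-tol=0.240, Σhalf²=0.447679
Nominal = 26.200. Worst-case = [26.200 - 1.627, 26.200 + 2.016] = [24.573, 28.216]. RSS = √0.447679 = 0.669.

nominal=26.200 wc=[24.573,28.216] rss=0.669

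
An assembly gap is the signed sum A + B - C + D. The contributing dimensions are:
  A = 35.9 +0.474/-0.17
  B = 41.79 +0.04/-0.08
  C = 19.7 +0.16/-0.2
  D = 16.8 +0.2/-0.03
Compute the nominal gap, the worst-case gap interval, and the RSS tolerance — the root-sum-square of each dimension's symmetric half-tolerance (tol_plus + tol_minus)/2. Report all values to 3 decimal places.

Stack each dimension's contribution:
  +A: nom +35.900 → Σnom=35.900; wc +0.474/-0.170 → slack +0.474/-0.170; half-tol=0.322, Σhalf²=0.103684
  +B: nom +41.790 → Σnom=77.690; wc +0.040/-0.080 → slack +0.514/-0.250; half-tol=0.060, Σhalf²=0.107284
  -C: nom -19.700 → Σnom=57.990; wc +0.200/-0.160 → slack +0.714/-0.410; half-tol=0.180, Σhalf²=0.139684
  +D: nom +16.800 → Σnom=74.790; wc +0.200/-0.030 → slack +0.914/-0.440; half-tol=0.115, Σhalf²=0.152909
Nominal = 74.790. Worst-case = [74.790 - 0.440, 74.790 + 0.914] = [74.350, 75.704]. RSS = √0.152909 = 0.391.

nominal=74.790 wc=[74.350,75.704] rss=0.391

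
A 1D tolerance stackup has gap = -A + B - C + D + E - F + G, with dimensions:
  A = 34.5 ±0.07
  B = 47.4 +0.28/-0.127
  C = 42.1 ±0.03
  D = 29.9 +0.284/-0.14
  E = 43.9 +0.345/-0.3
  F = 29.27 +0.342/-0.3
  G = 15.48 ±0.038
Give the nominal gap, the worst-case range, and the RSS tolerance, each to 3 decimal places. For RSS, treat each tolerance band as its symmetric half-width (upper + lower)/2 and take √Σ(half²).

Stack each dimension's contribution:
  -A: nom -34.500 → Σnom=-34.500; wc +0.070/-0.070 → slack +0.070/-0.070; half-tol=0.070, Σhalf²=0.004900
  +B: nom +47.400 → Σnom=12.900; wc +0.280/-0.127 → slack +0.350/-0.197; half-tol=0.204, Σhalf²=0.046312
  -C: nom -42.100 → Σnom=-29.200; wc +0.030/-0.030 → slack +0.380/-0.227; half-tol=0.030, Σhalf²=0.047212
  +D: nom +29.900 → Σnom=0.700; wc +0.284/-0.140 → slack +0.664/-0.367; half-tol=0.212, Σhalf²=0.092156
  +E: nom +43.900 → Σnom=44.600; wc +0.345/-0.300 → slack +1.009/-0.667; half-tol=0.323, Σhalf²=0.196163
  -F: nom -29.270 → Σnom=15.330; wc +0.300/-0.342 → slack +1.309/-1.009; half-tol=0.321, Σhalf²=0.299204
  +G: nom +15.480 → Σnom=30.810; wc +0.038/-0.038 → slack +1.347/-1.047; half-tol=0.038, Σhalf²=0.300648
Nominal = 30.810. Worst-case = [30.810 - 1.047, 30.810 + 1.347] = [29.763, 32.157]. RSS = √0.300648 = 0.548.

nominal=30.810 wc=[29.763,32.157] rss=0.548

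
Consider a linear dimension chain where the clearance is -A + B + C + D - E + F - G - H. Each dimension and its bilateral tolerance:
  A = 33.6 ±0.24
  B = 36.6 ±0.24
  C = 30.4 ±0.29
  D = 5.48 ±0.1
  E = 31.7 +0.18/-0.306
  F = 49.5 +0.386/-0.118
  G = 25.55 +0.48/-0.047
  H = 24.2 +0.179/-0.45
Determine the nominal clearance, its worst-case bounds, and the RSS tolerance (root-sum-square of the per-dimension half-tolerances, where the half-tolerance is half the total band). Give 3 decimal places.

nominal=6.930 wc=[5.103,8.989] rss=0.707

Stack each dimension's contribution:
  -A: nom -33.600 → Σnom=-33.600; wc +0.240/-0.240 → slack +0.240/-0.240; half-tol=0.240, Σhalf²=0.057600
  +B: nom +36.600 → Σnom=3.000; wc +0.240/-0.240 → slack +0.480/-0.480; half-tol=0.240, Σhalf²=0.115200
  +C: nom +30.400 → Σnom=33.400; wc +0.290/-0.290 → slack +0.770/-0.770; half-tol=0.290, Σhalf²=0.199300
  +D: nom +5.480 → Σnom=38.880; wc +0.100/-0.100 → slack +0.870/-0.870; half-tol=0.100, Σhalf²=0.209300
  -E: nom -31.700 → Σnom=7.180; wc +0.306/-0.180 → slack +1.176/-1.050; half-tol=0.243, Σhalf²=0.268349
  +F: nom +49.500 → Σnom=56.680; wc +0.386/-0.118 → slack +1.562/-1.168; half-tol=0.252, Σhalf²=0.331853
  -G: nom -25.550 → Σnom=31.130; wc +0.047/-0.480 → slack +1.609/-1.648; half-tol=0.264, Σhalf²=0.401285
  -H: nom -24.200 → Σnom=6.930; wc +0.450/-0.179 → slack +2.059/-1.827; half-tol=0.315, Σhalf²=0.500196
Nominal = 6.930. Worst-case = [6.930 - 1.827, 6.930 + 2.059] = [5.103, 8.989]. RSS = √0.500196 = 0.707.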